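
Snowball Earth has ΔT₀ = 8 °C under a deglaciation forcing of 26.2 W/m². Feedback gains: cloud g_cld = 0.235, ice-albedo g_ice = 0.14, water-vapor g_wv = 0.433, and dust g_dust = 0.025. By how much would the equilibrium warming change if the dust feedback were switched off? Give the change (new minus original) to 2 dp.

Original: g = 0.833, ΔT = 8/(1−0.833) = 47.9042 °C.
Without dust: g' = 0.808, ΔT' = 8/(1−0.808) = 41.6667 °C.
Change = 41.6667 − 47.9042 = -6.24 °C.

-6.24 °C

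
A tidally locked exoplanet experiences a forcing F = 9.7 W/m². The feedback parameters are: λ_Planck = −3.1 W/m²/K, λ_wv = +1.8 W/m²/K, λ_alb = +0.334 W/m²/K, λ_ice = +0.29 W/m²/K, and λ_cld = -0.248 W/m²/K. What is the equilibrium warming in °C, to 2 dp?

10.50 °C

Net feedback parameter λ = (−3.1) + (+1.8) + (+0.334) + (+0.29) + (-0.248) = -0.924 W/m²/K.
ΔT = −F/λ = −9.7/(-0.924) = 10.50 °C.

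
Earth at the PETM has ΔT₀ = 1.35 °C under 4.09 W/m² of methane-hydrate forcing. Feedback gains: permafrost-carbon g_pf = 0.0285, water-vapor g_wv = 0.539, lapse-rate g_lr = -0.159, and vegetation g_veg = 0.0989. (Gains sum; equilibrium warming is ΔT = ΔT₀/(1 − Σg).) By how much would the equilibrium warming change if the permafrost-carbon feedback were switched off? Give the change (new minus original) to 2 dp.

-0.15 °C

Original: g = 0.5074, ΔT = 1.35/(1−0.5074) = 2.7406 °C.
Without permafrost-carbon: g' = 0.4789, ΔT' = 1.35/(1−0.4789) = 2.5907 °C.
Change = 2.5907 − 2.7406 = -0.15 °C.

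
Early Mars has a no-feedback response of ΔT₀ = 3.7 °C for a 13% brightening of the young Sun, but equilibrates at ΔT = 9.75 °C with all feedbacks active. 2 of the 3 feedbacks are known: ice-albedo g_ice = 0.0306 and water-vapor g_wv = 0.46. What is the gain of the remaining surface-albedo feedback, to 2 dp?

Amplification A = ΔT/ΔT₀ = 9.75/3.7 = 2.635.
Total gain g = 1 − 1/A = 1 − 1/2.635 = 0.6205.
Known gains sum to 0.0306 + 0.46 = 0.4906.
g_alb = 0.6205 − 0.4906 = 0.13.

0.13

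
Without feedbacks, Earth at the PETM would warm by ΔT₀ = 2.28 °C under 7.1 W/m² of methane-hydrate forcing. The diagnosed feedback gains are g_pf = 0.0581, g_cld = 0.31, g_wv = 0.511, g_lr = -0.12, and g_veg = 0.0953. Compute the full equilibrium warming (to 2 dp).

15.66 °C

Total gain g = 0.0581 + 0.31 + 0.511 − 0.12 + 0.0953 = 0.8544.
Amplification A = 1/(1 − 0.8544) = 6.868.
ΔT = 2.28 × 6.868 = 15.66 °C.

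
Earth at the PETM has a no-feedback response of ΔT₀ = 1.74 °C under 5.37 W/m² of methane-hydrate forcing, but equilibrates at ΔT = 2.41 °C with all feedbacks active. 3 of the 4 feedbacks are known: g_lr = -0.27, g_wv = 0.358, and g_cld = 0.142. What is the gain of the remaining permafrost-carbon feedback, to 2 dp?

0.05

Amplification A = ΔT/ΔT₀ = 2.41/1.74 = 1.385.
Total gain g = 1 − 1/A = 1 − 1/1.385 = 0.278.
Known gains sum to -0.27 + 0.358 + 0.142 = 0.23.
g_pf = 0.278 − 0.23 = 0.05.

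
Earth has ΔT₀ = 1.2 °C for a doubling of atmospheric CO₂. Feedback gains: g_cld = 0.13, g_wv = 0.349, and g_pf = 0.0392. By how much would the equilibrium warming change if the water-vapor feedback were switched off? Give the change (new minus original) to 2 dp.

Original: g = 0.5182, ΔT = 1.2/(1−0.5182) = 2.4907 °C.
Without water-vapor: g' = 0.1692, ΔT' = 1.2/(1−0.1692) = 1.4444 °C.
Change = 1.4444 − 2.4907 = -1.05 °C.

-1.05 °C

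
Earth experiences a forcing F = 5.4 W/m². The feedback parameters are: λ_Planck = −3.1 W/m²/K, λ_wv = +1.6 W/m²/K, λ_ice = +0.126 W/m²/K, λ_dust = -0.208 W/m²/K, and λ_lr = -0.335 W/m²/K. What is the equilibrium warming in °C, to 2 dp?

2.82 °C

Net feedback parameter λ = (−3.1) + (+1.6) + (+0.126) + (-0.208) + (-0.335) = -1.917 W/m²/K.
ΔT = −F/λ = −5.4/(-1.917) = 2.82 °C.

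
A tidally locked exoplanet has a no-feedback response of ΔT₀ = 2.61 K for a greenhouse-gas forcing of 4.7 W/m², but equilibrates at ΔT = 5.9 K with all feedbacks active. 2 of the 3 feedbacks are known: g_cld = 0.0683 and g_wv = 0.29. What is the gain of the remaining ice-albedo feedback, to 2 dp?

0.20

Amplification A = ΔT/ΔT₀ = 5.9/2.61 = 2.261.
Total gain g = 1 − 1/A = 1 − 1/2.261 = 0.5577.
Known gains sum to 0.0683 + 0.29 = 0.3583.
g_ice = 0.5577 − 0.3583 = 0.20.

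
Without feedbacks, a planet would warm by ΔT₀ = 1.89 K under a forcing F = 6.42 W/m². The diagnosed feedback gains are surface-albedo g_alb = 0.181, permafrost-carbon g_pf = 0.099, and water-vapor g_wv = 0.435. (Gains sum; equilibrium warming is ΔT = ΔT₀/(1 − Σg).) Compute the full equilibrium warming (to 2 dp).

Total gain g = 0.181 + 0.099 + 0.435 = 0.715.
Amplification A = 1/(1 − 0.715) = 3.509.
ΔT = 1.89 × 3.509 = 6.63 K.

6.63 K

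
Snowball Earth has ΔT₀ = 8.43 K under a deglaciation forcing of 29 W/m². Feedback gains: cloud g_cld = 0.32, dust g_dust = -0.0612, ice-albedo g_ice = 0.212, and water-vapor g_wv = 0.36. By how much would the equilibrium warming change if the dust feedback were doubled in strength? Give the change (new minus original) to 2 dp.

Original: g = 0.8308, ΔT = 8.43/(1−0.8308) = 49.8227 K.
With doubled dust: g' = 0.7696, ΔT' = 8.43/(1−0.7696) = 36.5885 K.
Change = 36.5885 − 49.8227 = -13.23 K.

-13.23 K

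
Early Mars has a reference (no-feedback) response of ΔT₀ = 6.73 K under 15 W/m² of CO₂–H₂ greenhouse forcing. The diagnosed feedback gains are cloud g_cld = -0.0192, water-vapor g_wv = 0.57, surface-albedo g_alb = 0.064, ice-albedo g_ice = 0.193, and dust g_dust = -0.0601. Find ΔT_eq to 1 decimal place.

Total gain g = -0.0192 + 0.57 + 0.064 + 0.193 − 0.0601 = 0.7477.
Amplification A = 1/(1 − 0.7477) = 3.964.
ΔT = 6.73 × 3.964 = 26.7 K.

26.7 K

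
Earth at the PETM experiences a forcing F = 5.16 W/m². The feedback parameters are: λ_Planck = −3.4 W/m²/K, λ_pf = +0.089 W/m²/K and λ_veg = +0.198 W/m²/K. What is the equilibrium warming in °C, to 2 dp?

Net feedback parameter λ = (−3.4) + (+0.089) + (+0.198) = -3.113 W/m²/K.
ΔT = −F/λ = −5.16/(-3.113) = 1.66 °C.

1.66 °C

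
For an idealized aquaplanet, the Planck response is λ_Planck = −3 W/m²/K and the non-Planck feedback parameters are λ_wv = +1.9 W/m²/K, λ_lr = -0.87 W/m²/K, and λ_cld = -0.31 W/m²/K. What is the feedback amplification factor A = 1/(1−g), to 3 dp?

Convert to gains: g_wv = 1.9/3 = 0.6333; g_lr = -0.87/3 = -0.29; g_cld = -0.31/3 = -0.1033.
Total gain g = 0.24.
A = 1/(1 − 0.24) = 1.316.

1.316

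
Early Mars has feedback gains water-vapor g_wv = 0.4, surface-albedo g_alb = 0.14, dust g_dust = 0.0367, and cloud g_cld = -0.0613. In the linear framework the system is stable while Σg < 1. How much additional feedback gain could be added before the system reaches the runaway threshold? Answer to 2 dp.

Current total gain = 0.4 + 0.14 + 0.0367 − 0.0613 = 0.5154.
Margin to runaway = 1 − 0.5154 = 0.48.

0.48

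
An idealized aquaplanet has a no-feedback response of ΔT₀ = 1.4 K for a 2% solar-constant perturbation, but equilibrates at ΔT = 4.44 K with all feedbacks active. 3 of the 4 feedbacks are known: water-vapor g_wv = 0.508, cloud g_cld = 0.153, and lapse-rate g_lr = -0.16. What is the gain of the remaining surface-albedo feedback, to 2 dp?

Amplification A = ΔT/ΔT₀ = 4.44/1.4 = 3.171.
Total gain g = 1 − 1/A = 1 − 1/3.171 = 0.6846.
Known gains sum to 0.508 + 0.153 − 0.16 = 0.501.
g_alb = 0.6846 − 0.501 = 0.18.

0.18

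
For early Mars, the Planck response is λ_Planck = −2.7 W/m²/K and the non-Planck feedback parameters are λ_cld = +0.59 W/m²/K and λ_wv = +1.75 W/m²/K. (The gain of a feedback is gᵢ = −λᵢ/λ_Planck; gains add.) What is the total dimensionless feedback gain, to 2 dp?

Convert to gains: g_cld = 0.59/2.7 = 0.2185; g_wv = 1.75/2.7 = 0.6481.
Total gain g = 0.8666.

0.87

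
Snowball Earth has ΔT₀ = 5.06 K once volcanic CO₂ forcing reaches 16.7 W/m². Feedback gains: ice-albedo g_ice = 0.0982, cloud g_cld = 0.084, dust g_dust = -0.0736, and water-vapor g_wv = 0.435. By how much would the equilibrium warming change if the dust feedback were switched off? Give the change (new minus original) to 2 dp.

Original: g = 0.5436, ΔT = 5.06/(1−0.5436) = 11.0868 K.
Without dust: g' = 0.6172, ΔT' = 5.06/(1−0.6172) = 13.2184 K.
Change = 13.2184 − 11.0868 = 2.13 K.

2.13 K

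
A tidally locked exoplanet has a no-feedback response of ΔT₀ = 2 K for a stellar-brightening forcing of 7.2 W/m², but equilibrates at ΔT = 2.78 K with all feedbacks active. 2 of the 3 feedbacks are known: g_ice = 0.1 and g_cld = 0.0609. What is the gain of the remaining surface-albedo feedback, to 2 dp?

0.12

Amplification A = ΔT/ΔT₀ = 2.78/2 = 1.39.
Total gain g = 1 − 1/A = 1 − 1/1.39 = 0.2806.
Known gains sum to 0.1 + 0.0609 = 0.1609.
g_alb = 0.2806 − 0.1609 = 0.12.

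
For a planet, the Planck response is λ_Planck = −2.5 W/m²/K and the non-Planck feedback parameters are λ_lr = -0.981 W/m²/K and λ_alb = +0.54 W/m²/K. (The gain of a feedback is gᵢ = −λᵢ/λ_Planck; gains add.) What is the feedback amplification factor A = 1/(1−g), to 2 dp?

0.85

Convert to gains: g_lr = -0.981/2.5 = -0.3924; g_alb = 0.54/2.5 = 0.216.
Total gain g = -0.1764.
A = 1/(1 + 0.1764) = 0.85.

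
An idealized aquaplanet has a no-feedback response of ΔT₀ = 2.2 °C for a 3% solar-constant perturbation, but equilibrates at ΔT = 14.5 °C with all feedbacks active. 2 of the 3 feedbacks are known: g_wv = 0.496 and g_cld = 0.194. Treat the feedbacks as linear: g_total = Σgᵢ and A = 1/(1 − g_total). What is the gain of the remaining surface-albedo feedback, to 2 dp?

0.16

Amplification A = ΔT/ΔT₀ = 14.5/2.2 = 6.591.
Total gain g = 1 − 1/A = 1 − 1/6.591 = 0.8483.
Known gains sum to 0.496 + 0.194 = 0.69.
g_alb = 0.8483 − 0.69 = 0.16.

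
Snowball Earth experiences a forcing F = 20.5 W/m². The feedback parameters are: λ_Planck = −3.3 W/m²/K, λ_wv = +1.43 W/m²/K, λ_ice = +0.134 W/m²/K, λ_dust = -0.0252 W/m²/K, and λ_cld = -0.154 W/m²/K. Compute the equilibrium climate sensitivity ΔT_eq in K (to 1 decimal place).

10.7 K

Net feedback parameter λ = (−3.3) + (+1.43) + (+0.134) + (-0.0252) + (-0.154) = -1.9152 W/m²/K.
ΔT = −F/λ = −20.5/(-1.9152) = 10.7 K.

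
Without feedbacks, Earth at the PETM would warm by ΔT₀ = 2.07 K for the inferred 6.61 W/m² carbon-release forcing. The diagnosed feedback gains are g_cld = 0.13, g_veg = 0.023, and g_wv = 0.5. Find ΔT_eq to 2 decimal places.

Total gain g = 0.13 + 0.023 + 0.5 = 0.653.
Amplification A = 1/(1 − 0.653) = 2.882.
ΔT = 2.07 × 2.882 = 5.97 K.

5.97 K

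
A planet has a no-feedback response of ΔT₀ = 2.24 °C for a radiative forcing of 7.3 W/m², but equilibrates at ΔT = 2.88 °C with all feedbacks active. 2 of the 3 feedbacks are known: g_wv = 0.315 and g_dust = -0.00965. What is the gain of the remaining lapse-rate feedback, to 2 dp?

Amplification A = ΔT/ΔT₀ = 2.88/2.24 = 1.286.
Total gain g = 1 − 1/A = 1 − 1/1.286 = 0.2224.
Known gains sum to 0.315 − 0.00965 = 0.30535.
g_lr = 0.2224 − 0.30535 = -0.08.

-0.08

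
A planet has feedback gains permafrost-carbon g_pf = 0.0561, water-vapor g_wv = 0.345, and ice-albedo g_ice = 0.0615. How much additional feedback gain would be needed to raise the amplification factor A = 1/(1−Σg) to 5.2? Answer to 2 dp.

0.35

Current total gain = 0.4626.
Target gain for A = 5.2: g* = 1 − 1/5.2 = 0.8077.
Additional gain needed = 0.8077 − 0.4626 = 0.35.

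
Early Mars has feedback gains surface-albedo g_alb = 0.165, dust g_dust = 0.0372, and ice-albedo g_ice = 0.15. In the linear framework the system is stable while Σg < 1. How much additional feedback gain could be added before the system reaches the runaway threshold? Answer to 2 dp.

0.65

Current total gain = 0.165 + 0.0372 + 0.15 = 0.3522.
Margin to runaway = 1 − 0.3522 = 0.65.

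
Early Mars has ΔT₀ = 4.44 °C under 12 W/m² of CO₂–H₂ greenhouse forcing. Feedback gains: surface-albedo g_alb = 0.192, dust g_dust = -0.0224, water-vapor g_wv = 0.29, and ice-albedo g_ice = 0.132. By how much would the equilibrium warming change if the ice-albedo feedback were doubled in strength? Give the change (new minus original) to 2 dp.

5.19 °C

Original: g = 0.5916, ΔT = 4.44/(1−0.5916) = 10.8717 °C.
With doubled ice-albedo: g' = 0.7236, ΔT' = 4.44/(1−0.7236) = 16.0637 °C.
Change = 16.0637 − 10.8717 = 5.19 °C.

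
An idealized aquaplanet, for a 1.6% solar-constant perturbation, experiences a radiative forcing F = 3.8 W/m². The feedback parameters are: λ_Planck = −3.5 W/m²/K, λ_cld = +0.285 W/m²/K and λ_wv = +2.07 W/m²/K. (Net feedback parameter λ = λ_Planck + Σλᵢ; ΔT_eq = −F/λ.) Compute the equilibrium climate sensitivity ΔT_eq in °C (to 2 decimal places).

3.32 °C

Net feedback parameter λ = (−3.5) + (+0.285) + (+2.07) = -1.145 W/m²/K.
ΔT = −F/λ = −3.8/(-1.145) = 3.32 °C.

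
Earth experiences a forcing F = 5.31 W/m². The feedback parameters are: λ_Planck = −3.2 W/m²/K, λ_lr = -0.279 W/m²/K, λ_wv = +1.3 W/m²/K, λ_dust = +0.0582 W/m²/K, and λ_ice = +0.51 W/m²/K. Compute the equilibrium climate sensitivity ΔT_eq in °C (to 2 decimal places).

3.30 °C

Net feedback parameter λ = (−3.2) + (-0.279) + (+1.3) + (+0.0582) + (+0.51) = -1.6108 W/m²/K.
ΔT = −F/λ = −5.31/(-1.6108) = 3.30 °C.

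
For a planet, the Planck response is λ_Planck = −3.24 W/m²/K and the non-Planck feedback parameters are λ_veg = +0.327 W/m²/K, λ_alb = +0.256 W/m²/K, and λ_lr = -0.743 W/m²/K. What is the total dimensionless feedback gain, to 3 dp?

Convert to gains: g_veg = 0.327/3.24 = 0.1009; g_alb = 0.256/3.24 = 0.07901; g_lr = -0.743/3.24 = -0.2293.
Total gain g = -0.04939.

-0.049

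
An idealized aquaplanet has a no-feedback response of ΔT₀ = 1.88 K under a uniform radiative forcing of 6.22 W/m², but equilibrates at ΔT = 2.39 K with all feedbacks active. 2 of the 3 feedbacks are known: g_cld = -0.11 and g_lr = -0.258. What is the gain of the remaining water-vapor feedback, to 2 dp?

Amplification A = ΔT/ΔT₀ = 2.39/1.88 = 1.271.
Total gain g = 1 − 1/A = 1 − 1/1.271 = 0.2132.
Known gains sum to -0.11 − 0.258 = -0.368.
g_wv = 0.2132 + 0.368 = 0.58.

0.58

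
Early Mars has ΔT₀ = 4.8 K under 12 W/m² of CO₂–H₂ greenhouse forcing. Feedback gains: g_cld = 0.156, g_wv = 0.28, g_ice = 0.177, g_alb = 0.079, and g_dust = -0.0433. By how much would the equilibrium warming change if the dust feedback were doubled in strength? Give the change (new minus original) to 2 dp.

-1.50 K

Original: g = 0.6487, ΔT = 4.8/(1−0.6487) = 13.6635 K.
With doubled dust: g' = 0.6054, ΔT' = 4.8/(1−0.6054) = 12.1642 K.
Change = 12.1642 − 13.6635 = -1.50 K.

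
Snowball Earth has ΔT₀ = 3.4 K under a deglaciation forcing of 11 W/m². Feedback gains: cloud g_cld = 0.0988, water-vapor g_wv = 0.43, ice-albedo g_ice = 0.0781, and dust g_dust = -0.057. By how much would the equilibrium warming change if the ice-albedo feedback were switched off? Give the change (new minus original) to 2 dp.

-1.12 K

Original: g = 0.5499, ΔT = 3.4/(1−0.5499) = 7.5539 K.
Without ice-albedo: g' = 0.4718, ΔT' = 3.4/(1−0.4718) = 6.4370 K.
Change = 6.4370 − 7.5539 = -1.12 K.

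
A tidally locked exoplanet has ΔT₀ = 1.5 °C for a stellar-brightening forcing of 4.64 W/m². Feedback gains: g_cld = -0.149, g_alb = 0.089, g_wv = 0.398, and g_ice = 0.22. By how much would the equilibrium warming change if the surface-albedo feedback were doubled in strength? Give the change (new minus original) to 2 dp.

Original: g = 0.558, ΔT = 1.5/(1−0.558) = 3.3937 °C.
With doubled surface-albedo: g' = 0.647, ΔT' = 1.5/(1−0.647) = 4.2493 °C.
Change = 4.2493 − 3.3937 = 0.86 °C.

0.86 °C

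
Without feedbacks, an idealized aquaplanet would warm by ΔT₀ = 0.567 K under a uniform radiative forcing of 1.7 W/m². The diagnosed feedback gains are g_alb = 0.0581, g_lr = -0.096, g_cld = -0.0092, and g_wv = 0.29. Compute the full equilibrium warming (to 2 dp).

0.75 K

Total gain g = 0.0581 − 0.096 − 0.0092 + 0.29 = 0.2429.
Amplification A = 1/(1 − 0.2429) = 1.321.
ΔT = 0.567 × 1.321 = 0.75 K.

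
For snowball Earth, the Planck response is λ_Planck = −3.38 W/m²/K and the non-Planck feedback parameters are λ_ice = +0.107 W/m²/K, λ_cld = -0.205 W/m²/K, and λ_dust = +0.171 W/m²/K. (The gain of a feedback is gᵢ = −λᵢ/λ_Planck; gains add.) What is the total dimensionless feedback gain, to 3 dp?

Convert to gains: g_ice = 0.107/3.38 = 0.03166; g_cld = -0.205/3.38 = -0.06065; g_dust = 0.171/3.38 = 0.05059.
Total gain g = 0.0216.

0.022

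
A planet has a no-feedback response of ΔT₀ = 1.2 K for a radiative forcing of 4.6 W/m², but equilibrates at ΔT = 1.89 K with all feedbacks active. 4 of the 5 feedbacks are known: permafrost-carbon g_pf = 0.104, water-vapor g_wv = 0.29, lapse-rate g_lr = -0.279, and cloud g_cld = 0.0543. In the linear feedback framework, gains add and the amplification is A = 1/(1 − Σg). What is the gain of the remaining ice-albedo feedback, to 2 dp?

0.20

Amplification A = ΔT/ΔT₀ = 1.89/1.2 = 1.575.
Total gain g = 1 − 1/A = 1 − 1/1.575 = 0.3651.
Known gains sum to 0.104 + 0.29 − 0.279 + 0.0543 = 0.1693.
g_ice = 0.3651 − 0.1693 = 0.20.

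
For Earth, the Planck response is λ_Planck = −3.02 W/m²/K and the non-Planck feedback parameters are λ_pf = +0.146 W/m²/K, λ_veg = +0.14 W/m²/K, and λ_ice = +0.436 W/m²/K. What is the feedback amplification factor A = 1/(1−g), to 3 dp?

1.314

Convert to gains: g_pf = 0.146/3.02 = 0.04834; g_veg = 0.14/3.02 = 0.04636; g_ice = 0.436/3.02 = 0.1444.
Total gain g = 0.2391.
A = 1/(1 − 0.2391) = 1.314.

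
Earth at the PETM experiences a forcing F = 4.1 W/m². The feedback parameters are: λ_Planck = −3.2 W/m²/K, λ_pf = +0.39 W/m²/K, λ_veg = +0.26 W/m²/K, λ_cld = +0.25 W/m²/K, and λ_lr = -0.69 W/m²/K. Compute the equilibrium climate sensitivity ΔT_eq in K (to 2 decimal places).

1.37 K

Net feedback parameter λ = (−3.2) + (+0.39) + (+0.26) + (+0.25) + (-0.69) = -2.99 W/m²/K.
ΔT = −F/λ = −4.1/(-2.99) = 1.37 K.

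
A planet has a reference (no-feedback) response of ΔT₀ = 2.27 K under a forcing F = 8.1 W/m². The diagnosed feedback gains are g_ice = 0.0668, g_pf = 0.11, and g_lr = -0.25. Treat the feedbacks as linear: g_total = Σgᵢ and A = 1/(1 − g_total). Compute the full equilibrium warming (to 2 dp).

Total gain g = 0.0668 + 0.11 − 0.25 = -0.0732.
Amplification A = 1/(1 + 0.0732) = 0.9318.
ΔT = 2.27 × 0.9318 = 2.12 K.

2.12 K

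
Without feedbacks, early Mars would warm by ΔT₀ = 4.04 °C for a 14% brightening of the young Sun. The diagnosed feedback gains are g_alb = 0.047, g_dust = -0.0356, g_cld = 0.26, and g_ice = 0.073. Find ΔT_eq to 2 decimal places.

6.16 °C

Total gain g = 0.047 − 0.0356 + 0.26 + 0.073 = 0.3444.
Amplification A = 1/(1 − 0.3444) = 1.525.
ΔT = 4.04 × 1.525 = 6.16 °C.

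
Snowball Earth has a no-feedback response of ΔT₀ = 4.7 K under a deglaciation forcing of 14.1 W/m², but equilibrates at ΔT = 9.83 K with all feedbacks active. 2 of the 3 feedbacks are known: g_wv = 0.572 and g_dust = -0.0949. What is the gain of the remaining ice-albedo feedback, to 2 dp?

0.04

Amplification A = ΔT/ΔT₀ = 9.83/4.7 = 2.091.
Total gain g = 1 − 1/A = 1 − 1/2.091 = 0.5218.
Known gains sum to 0.572 − 0.0949 = 0.4771.
g_ice = 0.5218 − 0.4771 = 0.04.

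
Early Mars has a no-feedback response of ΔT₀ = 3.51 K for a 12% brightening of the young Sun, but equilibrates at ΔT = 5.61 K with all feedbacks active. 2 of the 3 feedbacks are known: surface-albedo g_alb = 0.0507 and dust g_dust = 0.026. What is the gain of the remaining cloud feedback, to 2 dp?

Amplification A = ΔT/ΔT₀ = 5.61/3.51 = 1.598.
Total gain g = 1 − 1/A = 1 − 1/1.598 = 0.3742.
Known gains sum to 0.0507 + 0.026 = 0.0767.
g_cld = 0.3742 − 0.0767 = 0.30.

0.30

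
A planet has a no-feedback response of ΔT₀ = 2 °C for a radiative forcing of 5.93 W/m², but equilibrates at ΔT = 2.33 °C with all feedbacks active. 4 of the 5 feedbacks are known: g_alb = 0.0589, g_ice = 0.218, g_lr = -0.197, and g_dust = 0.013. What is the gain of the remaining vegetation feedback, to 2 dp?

0.05

Amplification A = ΔT/ΔT₀ = 2.33/2 = 1.165.
Total gain g = 1 − 1/A = 1 − 1/1.165 = 0.1416.
Known gains sum to 0.0589 + 0.218 − 0.197 + 0.013 = 0.0929.
g_veg = 0.1416 − 0.0929 = 0.05.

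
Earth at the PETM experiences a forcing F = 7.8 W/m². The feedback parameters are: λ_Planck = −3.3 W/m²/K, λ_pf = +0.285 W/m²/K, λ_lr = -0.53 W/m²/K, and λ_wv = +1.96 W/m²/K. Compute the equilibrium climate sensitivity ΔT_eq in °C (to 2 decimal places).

Net feedback parameter λ = (−3.3) + (+0.285) + (-0.53) + (+1.96) = -1.585 W/m²/K.
ΔT = −F/λ = −7.8/(-1.585) = 4.92 °C.

4.92 °C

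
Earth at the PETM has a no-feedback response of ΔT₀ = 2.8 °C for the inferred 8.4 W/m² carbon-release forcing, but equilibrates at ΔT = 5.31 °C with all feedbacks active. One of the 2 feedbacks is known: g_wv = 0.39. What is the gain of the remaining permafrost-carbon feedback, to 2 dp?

0.08

Amplification A = ΔT/ΔT₀ = 5.31/2.8 = 1.896.
Total gain g = 1 − 1/A = 1 − 1/1.896 = 0.4726.
The known gain is 0.39.
g_pf = 0.4726 − 0.39 = 0.08.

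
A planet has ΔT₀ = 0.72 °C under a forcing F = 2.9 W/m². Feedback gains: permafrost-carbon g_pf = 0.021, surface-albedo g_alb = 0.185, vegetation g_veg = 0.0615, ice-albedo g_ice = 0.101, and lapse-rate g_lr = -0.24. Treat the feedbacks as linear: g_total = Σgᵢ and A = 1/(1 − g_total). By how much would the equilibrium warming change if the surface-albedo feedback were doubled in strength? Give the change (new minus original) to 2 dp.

Original: g = 0.1285, ΔT = 0.72/(1−0.1285) = 0.8262 °C.
With doubled surface-albedo: g' = 0.3135, ΔT' = 0.72/(1−0.3135) = 1.0488 °C.
Change = 1.0488 − 0.8262 = 0.22 °C.

0.22 °C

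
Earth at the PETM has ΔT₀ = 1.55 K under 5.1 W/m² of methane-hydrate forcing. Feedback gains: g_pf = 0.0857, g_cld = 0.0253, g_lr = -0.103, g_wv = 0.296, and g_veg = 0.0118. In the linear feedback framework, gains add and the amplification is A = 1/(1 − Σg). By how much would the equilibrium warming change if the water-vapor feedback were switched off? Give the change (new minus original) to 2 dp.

Original: g = 0.3158, ΔT = 1.55/(1−0.3158) = 2.2654 K.
Without water-vapor: g' = 0.0198, ΔT' = 1.55/(1−0.0198) = 1.5813 K.
Change = 1.5813 − 2.2654 = -0.68 K.

-0.68 K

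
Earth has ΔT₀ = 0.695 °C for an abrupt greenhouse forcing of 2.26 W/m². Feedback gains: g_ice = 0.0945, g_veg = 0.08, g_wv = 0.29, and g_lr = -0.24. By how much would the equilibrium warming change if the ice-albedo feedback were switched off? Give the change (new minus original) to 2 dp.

Original: g = 0.2245, ΔT = 0.695/(1−0.2245) = 0.8962 °C.
Without ice-albedo: g' = 0.13, ΔT' = 0.695/(1−0.13) = 0.7989 °C.
Change = 0.7989 − 0.8962 = -0.10 °C.

-0.10 °C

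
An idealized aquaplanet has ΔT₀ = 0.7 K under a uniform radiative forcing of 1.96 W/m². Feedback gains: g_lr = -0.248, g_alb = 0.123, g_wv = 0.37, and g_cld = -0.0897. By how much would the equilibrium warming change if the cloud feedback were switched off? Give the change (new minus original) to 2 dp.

0.10 K

Original: g = 0.1553, ΔT = 0.7/(1−0.1553) = 0.8287 K.
Without cloud: g' = 0.245, ΔT' = 0.7/(1−0.245) = 0.9272 K.
Change = 0.9272 − 0.8287 = 0.10 K.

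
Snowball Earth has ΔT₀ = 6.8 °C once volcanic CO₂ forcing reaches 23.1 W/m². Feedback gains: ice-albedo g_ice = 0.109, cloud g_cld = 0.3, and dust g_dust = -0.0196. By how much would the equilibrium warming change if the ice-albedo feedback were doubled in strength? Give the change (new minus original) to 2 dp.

2.42 °C

Original: g = 0.3894, ΔT = 6.8/(1−0.3894) = 11.1366 °C.
With doubled ice-albedo: g' = 0.4984, ΔT' = 6.8/(1−0.4984) = 13.5566 °C.
Change = 13.5566 − 11.1366 = 2.42 °C.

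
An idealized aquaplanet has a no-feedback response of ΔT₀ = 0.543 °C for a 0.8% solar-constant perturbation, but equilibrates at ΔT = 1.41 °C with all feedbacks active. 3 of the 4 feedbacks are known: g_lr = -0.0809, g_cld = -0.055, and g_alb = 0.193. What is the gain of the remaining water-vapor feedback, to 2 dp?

Amplification A = ΔT/ΔT₀ = 1.41/0.543 = 2.597.
Total gain g = 1 − 1/A = 1 − 1/2.597 = 0.6149.
Known gains sum to -0.0809 − 0.055 + 0.193 = 0.0571.
g_wv = 0.6149 − 0.0571 = 0.56.

0.56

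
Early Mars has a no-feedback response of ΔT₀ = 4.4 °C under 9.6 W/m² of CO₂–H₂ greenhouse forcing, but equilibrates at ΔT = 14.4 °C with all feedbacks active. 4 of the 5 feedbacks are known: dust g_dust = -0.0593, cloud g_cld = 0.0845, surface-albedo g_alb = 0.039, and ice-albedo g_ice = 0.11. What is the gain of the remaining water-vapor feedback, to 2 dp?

0.52

Amplification A = ΔT/ΔT₀ = 14.4/4.4 = 3.273.
Total gain g = 1 − 1/A = 1 − 1/3.273 = 0.6945.
Known gains sum to -0.0593 + 0.0845 + 0.039 + 0.11 = 0.1742.
g_wv = 0.6945 − 0.1742 = 0.52.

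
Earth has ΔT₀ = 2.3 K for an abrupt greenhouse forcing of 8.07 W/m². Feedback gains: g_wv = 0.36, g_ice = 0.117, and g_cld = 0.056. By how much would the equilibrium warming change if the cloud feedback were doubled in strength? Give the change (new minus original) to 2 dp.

Original: g = 0.533, ΔT = 2.3/(1−0.533) = 4.9251 K.
With doubled cloud: g' = 0.589, ΔT' = 2.3/(1−0.589) = 5.5961 K.
Change = 5.5961 − 4.9251 = 0.67 K.

0.67 K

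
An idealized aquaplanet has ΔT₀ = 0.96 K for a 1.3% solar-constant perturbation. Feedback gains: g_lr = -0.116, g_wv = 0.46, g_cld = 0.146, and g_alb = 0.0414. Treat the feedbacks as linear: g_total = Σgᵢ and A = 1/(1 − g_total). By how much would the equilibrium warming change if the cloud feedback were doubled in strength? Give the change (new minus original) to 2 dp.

0.93 K

Original: g = 0.5314, ΔT = 0.96/(1−0.5314) = 2.0487 K.
With doubled cloud: g' = 0.6774, ΔT' = 0.96/(1−0.6774) = 2.9758 K.
Change = 2.9758 − 2.0487 = 0.93 K.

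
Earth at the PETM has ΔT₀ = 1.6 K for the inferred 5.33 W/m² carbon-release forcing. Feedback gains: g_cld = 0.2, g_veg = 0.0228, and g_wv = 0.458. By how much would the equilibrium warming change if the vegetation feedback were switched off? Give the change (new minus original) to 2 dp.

-0.33 K

Original: g = 0.6808, ΔT = 1.6/(1−0.6808) = 5.0125 K.
Without vegetation: g' = 0.658, ΔT' = 1.6/(1−0.658) = 4.6784 K.
Change = 4.6784 − 5.0125 = -0.33 K.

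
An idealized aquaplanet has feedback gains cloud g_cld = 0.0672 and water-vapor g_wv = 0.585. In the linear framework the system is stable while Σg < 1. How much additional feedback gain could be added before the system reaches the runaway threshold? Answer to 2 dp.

Current total gain = 0.0672 + 0.585 = 0.6522.
Margin to runaway = 1 − 0.6522 = 0.35.

0.35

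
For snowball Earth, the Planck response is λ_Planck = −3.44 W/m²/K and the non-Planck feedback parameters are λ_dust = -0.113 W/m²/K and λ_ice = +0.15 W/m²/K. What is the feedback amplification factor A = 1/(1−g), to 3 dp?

1.011

Convert to gains: g_dust = -0.113/3.44 = -0.03285; g_ice = 0.15/3.44 = 0.0436.
Total gain g = 0.01075.
A = 1/(1 − 0.01075) = 1.011.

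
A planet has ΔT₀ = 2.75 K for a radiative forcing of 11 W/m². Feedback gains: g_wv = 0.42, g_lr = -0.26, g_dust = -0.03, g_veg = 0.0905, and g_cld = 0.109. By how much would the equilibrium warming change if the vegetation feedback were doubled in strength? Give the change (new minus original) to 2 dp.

Original: g = 0.3295, ΔT = 2.75/(1−0.3295) = 4.1014 K.
With doubled vegetation: g' = 0.42, ΔT' = 2.75/(1−0.42) = 4.7414 K.
Change = 4.7414 − 4.1014 = 0.64 K.

0.64 K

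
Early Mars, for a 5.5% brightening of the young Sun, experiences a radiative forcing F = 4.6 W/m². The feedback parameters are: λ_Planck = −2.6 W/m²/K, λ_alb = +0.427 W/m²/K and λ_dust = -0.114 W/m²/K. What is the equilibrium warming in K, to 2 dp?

Net feedback parameter λ = (−2.6) + (+0.427) + (-0.114) = -2.287 W/m²/K.
ΔT = −F/λ = −4.6/(-2.287) = 2.01 K.

2.01 K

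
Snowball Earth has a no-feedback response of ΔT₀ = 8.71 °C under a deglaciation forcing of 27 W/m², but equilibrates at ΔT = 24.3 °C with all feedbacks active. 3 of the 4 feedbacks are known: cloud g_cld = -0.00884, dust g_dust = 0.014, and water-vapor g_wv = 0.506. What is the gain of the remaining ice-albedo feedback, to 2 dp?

0.13

Amplification A = ΔT/ΔT₀ = 24.3/8.71 = 2.79.
Total gain g = 1 − 1/A = 1 − 1/2.79 = 0.6416.
Known gains sum to -0.00884 + 0.014 + 0.506 = 0.51116.
g_ice = 0.6416 − 0.51116 = 0.13.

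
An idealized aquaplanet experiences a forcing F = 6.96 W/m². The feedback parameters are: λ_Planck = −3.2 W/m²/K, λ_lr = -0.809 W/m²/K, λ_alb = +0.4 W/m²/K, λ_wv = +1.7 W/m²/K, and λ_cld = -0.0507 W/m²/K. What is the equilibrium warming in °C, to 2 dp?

Net feedback parameter λ = (−3.2) + (-0.809) + (+0.4) + (+1.7) + (-0.0507) = -1.9597 W/m²/K.
ΔT = −F/λ = −6.96/(-1.9597) = 3.55 °C.

3.55 °C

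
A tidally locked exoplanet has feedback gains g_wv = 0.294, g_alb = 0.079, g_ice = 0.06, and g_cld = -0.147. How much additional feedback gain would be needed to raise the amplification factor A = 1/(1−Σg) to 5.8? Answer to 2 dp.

Current total gain = 0.286.
Target gain for A = 5.8: g* = 1 − 1/5.8 = 0.8276.
Additional gain needed = 0.8276 − 0.286 = 0.54.

0.54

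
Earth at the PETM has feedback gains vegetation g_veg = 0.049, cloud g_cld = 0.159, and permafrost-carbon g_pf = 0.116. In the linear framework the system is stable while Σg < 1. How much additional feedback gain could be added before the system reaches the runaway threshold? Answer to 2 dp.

Current total gain = 0.049 + 0.159 + 0.116 = 0.324.
Margin to runaway = 1 − 0.324 = 0.68.

0.68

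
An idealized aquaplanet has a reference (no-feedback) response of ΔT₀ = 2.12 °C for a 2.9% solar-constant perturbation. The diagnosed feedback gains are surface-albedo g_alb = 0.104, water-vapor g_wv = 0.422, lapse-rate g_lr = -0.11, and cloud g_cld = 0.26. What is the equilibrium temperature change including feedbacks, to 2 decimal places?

6.54 °C

Total gain g = 0.104 + 0.422 − 0.11 + 0.26 = 0.676.
Amplification A = 1/(1 − 0.676) = 3.086.
ΔT = 2.12 × 3.086 = 6.54 °C.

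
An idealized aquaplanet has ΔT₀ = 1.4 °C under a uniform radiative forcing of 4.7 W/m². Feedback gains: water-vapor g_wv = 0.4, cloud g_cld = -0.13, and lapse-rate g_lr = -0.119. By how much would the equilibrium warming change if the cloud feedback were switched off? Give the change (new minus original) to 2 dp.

0.30 °C

Original: g = 0.151, ΔT = 1.4/(1−0.151) = 1.6490 °C.
Without cloud: g' = 0.281, ΔT' = 1.4/(1−0.281) = 1.9471 °C.
Change = 1.9471 − 1.6490 = 0.30 °C.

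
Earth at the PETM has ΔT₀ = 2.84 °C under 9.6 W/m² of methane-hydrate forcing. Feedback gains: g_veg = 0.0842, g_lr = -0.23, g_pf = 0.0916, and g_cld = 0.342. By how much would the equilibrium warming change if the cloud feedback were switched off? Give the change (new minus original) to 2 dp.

-1.29 °C

Original: g = 0.2878, ΔT = 2.84/(1−0.2878) = 3.9876 °C.
Without cloud: g' = -0.0542, ΔT' = 2.84/(1+0.0542) = 2.6940 °C.
Change = 2.6940 − 3.9876 = -1.29 °C.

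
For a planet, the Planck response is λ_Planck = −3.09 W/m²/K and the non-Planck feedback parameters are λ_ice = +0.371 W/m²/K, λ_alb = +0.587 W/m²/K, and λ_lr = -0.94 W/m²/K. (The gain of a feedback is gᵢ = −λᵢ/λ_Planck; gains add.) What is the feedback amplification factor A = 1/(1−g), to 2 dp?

Convert to gains: g_ice = 0.371/3.09 = 0.1201; g_alb = 0.587/3.09 = 0.19; g_lr = -0.94/3.09 = -0.3042.
Total gain g = 0.0059.
A = 1/(1 − 0.0059) = 1.01.

1.01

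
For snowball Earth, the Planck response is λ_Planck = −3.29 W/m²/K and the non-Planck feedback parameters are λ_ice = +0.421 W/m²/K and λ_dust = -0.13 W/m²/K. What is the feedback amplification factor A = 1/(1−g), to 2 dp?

1.10

Convert to gains: g_ice = 0.421/3.29 = 0.128; g_dust = -0.13/3.29 = -0.03951.
Total gain g = 0.08849.
A = 1/(1 − 0.08849) = 1.10.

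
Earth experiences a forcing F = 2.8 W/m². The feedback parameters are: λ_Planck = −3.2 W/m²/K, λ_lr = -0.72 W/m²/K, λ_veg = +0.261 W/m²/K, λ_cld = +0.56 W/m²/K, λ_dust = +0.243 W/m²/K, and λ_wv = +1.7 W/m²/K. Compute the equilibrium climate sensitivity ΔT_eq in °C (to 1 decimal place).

2.4 °C

Net feedback parameter λ = (−3.2) + (-0.72) + (+0.261) + (+0.56) + (+0.243) + (+1.7) = -1.156 W/m²/K.
ΔT = −F/λ = −2.8/(-1.156) = 2.4 °C.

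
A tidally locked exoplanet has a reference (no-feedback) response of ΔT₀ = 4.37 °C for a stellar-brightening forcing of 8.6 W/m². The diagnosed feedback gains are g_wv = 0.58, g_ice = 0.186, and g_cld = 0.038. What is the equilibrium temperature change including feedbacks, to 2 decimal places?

22.30 °C

Total gain g = 0.58 + 0.186 + 0.038 = 0.804.
Amplification A = 1/(1 − 0.804) = 5.102.
ΔT = 4.37 × 5.102 = 22.30 °C.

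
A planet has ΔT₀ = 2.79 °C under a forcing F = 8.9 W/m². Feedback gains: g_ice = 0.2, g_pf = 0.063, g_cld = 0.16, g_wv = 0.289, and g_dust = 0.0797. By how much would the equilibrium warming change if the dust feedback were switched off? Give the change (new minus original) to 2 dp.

Original: g = 0.7917, ΔT = 2.79/(1−0.7917) = 13.3941 °C.
Without dust: g' = 0.712, ΔT' = 2.79/(1−0.712) = 9.6875 °C.
Change = 9.6875 − 13.3941 = -3.71 °C.

-3.71 °C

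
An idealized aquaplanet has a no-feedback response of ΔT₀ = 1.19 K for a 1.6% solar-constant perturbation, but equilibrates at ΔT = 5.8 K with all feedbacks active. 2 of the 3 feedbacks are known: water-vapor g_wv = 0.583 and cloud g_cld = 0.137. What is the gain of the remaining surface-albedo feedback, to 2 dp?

0.07

Amplification A = ΔT/ΔT₀ = 5.8/1.19 = 4.874.
Total gain g = 1 − 1/A = 1 − 1/4.874 = 0.7948.
Known gains sum to 0.583 + 0.137 = 0.72.
g_alb = 0.7948 − 0.72 = 0.07.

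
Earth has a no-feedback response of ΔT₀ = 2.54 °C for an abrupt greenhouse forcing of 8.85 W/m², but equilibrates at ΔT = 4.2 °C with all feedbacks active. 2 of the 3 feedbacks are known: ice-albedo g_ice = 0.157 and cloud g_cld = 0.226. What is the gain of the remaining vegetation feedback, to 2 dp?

Amplification A = ΔT/ΔT₀ = 4.2/2.54 = 1.654.
Total gain g = 1 − 1/A = 1 − 1/1.654 = 0.3954.
Known gains sum to 0.157 + 0.226 = 0.383.
g_veg = 0.3954 − 0.383 = 0.01.

0.01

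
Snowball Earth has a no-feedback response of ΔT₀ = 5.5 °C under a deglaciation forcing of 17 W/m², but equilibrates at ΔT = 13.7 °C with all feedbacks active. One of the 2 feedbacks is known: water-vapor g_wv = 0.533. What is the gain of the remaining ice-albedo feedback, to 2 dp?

0.07

Amplification A = ΔT/ΔT₀ = 13.7/5.5 = 2.491.
Total gain g = 1 − 1/A = 1 − 1/2.491 = 0.5986.
The known gain is 0.533.
g_ice = 0.5986 − 0.533 = 0.07.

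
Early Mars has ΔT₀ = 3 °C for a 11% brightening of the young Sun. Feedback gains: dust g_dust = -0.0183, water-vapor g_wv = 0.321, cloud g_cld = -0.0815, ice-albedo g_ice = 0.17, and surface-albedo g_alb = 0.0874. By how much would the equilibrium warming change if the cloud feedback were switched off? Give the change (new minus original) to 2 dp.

1.07 °C

Original: g = 0.4786, ΔT = 3/(1−0.4786) = 5.7537 °C.
Without cloud: g' = 0.5601, ΔT' = 3/(1−0.5601) = 6.8197 °C.
Change = 6.8197 − 5.7537 = 1.07 °C.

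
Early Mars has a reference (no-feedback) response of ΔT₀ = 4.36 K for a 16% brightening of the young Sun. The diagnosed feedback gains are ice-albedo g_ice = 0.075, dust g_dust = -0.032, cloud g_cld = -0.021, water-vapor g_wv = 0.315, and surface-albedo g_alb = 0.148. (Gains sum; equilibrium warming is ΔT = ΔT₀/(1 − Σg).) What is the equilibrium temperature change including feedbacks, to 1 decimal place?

Total gain g = 0.075 − 0.032 − 0.021 + 0.315 + 0.148 = 0.485.
Amplification A = 1/(1 − 0.485) = 1.942.
ΔT = 4.36 × 1.942 = 8.5 K.

8.5 K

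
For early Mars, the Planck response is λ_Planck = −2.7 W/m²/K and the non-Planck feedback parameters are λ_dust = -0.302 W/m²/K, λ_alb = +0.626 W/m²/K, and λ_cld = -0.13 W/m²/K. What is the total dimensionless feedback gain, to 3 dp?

Convert to gains: g_dust = -0.302/2.7 = -0.1119; g_alb = 0.626/2.7 = 0.2319; g_cld = -0.13/2.7 = -0.04815.
Total gain g = 0.07185.

0.072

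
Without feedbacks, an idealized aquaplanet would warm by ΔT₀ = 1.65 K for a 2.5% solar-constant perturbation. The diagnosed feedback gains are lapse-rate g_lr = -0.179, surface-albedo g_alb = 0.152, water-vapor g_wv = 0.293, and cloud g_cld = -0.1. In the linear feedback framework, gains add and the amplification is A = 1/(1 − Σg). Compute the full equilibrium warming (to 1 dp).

Total gain g = -0.179 + 0.152 + 0.293 − 0.1 = 0.166.
Amplification A = 1/(1 − 0.166) = 1.199.
ΔT = 1.65 × 1.199 = 2.0 K.

2.0 K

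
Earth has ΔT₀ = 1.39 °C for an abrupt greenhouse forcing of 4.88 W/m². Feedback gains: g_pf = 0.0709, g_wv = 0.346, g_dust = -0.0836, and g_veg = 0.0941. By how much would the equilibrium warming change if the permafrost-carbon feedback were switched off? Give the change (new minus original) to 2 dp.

Original: g = 0.4274, ΔT = 1.39/(1−0.4274) = 2.4275 °C.
Without permafrost-carbon: g' = 0.3565, ΔT' = 1.39/(1−0.3565) = 2.1601 °C.
Change = 2.1601 − 2.4275 = -0.27 °C.

-0.27 °C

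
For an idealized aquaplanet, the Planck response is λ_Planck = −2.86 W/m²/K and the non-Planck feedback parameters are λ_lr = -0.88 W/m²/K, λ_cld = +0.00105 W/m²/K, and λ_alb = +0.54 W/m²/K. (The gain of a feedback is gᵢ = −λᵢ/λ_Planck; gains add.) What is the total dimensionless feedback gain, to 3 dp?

-0.119

Convert to gains: g_lr = -0.88/2.86 = -0.3077; g_cld = 0.00105/2.86 = 0.000367; g_alb = 0.54/2.86 = 0.1888.
Total gain g = -0.118533.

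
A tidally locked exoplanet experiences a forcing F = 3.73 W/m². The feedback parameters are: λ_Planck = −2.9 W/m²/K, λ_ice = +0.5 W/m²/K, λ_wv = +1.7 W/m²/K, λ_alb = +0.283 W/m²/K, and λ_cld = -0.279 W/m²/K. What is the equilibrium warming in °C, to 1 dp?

Net feedback parameter λ = (−2.9) + (+0.5) + (+1.7) + (+0.283) + (-0.279) = -0.696 W/m²/K.
ΔT = −F/λ = −3.73/(-0.696) = 5.4 °C.

5.4 °C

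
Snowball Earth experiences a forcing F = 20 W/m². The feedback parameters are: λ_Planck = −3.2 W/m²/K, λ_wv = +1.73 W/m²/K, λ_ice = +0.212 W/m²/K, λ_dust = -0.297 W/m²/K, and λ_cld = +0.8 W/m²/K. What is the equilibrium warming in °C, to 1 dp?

26.5 °C

Net feedback parameter λ = (−3.2) + (+1.73) + (+0.212) + (-0.297) + (+0.8) = -0.755 W/m²/K.
ΔT = −F/λ = −20/(-0.755) = 26.5 °C.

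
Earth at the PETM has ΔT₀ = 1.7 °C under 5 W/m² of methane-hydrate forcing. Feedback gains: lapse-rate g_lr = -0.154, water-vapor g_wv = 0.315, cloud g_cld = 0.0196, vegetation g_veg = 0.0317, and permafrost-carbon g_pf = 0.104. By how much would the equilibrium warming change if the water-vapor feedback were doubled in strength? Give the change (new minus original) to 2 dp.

Original: g = 0.3163, ΔT = 1.7/(1−0.3163) = 2.4865 °C.
With doubled water-vapor: g' = 0.6313, ΔT' = 1.7/(1−0.6313) = 4.6108 °C.
Change = 4.6108 − 2.4865 = 2.12 °C.

2.12 °C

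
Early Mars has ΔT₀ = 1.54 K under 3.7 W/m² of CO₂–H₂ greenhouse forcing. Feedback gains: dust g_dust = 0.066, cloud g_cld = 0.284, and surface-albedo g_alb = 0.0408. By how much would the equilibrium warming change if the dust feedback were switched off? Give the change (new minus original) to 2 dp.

-0.25 K

Original: g = 0.3908, ΔT = 1.54/(1−0.3908) = 2.5279 K.
Without dust: g' = 0.3248, ΔT' = 1.54/(1−0.3248) = 2.2808 K.
Change = 2.2808 − 2.5279 = -0.25 K.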